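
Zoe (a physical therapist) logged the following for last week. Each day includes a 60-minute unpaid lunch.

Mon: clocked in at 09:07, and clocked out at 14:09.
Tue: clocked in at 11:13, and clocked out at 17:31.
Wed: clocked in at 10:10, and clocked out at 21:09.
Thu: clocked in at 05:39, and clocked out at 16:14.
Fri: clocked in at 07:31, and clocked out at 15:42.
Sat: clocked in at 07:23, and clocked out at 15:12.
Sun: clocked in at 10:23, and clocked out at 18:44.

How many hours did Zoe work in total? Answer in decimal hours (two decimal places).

Mon: 09:07–14:09 = 5 h 2 min; less 60 min break → 4 h 2 min
Tue: 11:13–17:31 = 6 h 18 min; less 60 min break → 5 h 18 min
Wed: 10:10–21:09 = 10 h 59 min; less 60 min break → 9 h 59 min
Thu: 05:39–16:14 = 10 h 35 min; less 60 min break → 9 h 35 min
Fri: 07:31–15:42 = 8 h 11 min; less 60 min break → 7 h 11 min
Sat: 07:23–15:12 = 7 h 49 min; less 60 min break → 6 h 49 min
Sun: 10:23–18:44 = 8 h 21 min; less 60 min break → 7 h 21 min
Total: 4 h 2 min + 5 h 18 min + 9 h 59 min + 9 h 35 min + 7 h 11 min + 6 h 49 min + 7 h 21 min = 50 h 15 min.

50.25 hours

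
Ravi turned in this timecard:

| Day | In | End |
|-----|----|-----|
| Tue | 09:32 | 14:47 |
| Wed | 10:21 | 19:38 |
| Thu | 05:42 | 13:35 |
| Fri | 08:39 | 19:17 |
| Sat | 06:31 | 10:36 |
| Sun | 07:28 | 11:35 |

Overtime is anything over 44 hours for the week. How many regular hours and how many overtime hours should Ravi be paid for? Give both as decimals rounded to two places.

Regular 41.25 hours, overtime 0.00 hours

Tue: 09:32–14:47 = 5 h 15 min
Wed: 10:21–19:38 = 9 h 17 min
Thu: 05:42–13:35 = 7 h 53 min
Fri: 08:39–19:17 = 10 h 38 min
Sat: 06:31–10:36 = 4 h 5 min
Sun: 07:28–11:35 = 4 h 7 min
Total worked: 41 h 15 min = 41.25 h.
Threshold 44 h → overtime 0 h 0 min, regular 41 h 15 min.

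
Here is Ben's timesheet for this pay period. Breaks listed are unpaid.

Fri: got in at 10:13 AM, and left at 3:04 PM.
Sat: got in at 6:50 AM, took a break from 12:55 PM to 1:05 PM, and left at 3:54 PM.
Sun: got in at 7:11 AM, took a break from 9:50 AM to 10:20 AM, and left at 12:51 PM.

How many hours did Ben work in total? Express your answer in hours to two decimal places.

18.92 hours

Fri: 10:13 AM–3:04 PM = 4 h 51 min
Sat: 6:50 AM–3:54 PM = 9 h 4 min; less 10 min break → 8 h 54 min
Sun: 7:11 AM–12:51 PM = 5 h 40 min; less 30 min break → 5 h 10 min
Total: 4 h 51 min + 8 h 54 min + 5 h 10 min = 18 h 55 min.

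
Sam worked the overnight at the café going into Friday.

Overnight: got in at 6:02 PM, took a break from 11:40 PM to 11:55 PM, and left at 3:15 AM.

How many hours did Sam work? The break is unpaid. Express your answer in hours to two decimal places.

Overnight: 6:02 PM → midnight = 5 h 58 min; midnight → 3:15 AM = 3 h 15 min; span 9 h 13 min; less 15 min break → 8 h 58 min

8.97 hours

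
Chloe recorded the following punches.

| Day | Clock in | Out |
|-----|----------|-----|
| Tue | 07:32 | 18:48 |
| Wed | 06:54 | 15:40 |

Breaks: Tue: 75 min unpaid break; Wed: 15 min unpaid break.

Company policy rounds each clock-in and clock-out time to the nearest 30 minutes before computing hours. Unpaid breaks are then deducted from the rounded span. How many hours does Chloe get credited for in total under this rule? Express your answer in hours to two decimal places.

18.50 hours

Tue: in 07:32→07:30, out 18:48→19:00; 11 h 30 min − 75 min = 10 h 15 min
Wed: in 06:54→07:00, out 15:40→15:30; 8 h 30 min − 15 min = 8 h 15 min
Total credited: 18 h 30 min.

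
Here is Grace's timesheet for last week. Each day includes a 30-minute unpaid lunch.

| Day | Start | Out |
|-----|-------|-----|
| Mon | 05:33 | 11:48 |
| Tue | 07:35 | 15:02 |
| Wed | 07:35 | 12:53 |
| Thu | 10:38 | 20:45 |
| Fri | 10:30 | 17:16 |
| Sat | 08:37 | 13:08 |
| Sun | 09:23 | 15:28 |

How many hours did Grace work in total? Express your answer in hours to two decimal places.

42.98 hours

Mon: 05:33–11:48 = 6 h 15 min; less 30 min break → 5 h 45 min
Tue: 07:35–15:02 = 7 h 27 min; less 30 min break → 6 h 57 min
Wed: 07:35–12:53 = 5 h 18 min; less 30 min break → 4 h 48 min
Thu: 10:38–20:45 = 10 h 7 min; less 30 min break → 9 h 37 min
Fri: 10:30–17:16 = 6 h 46 min; less 30 min break → 6 h 16 min
Sat: 08:37–13:08 = 4 h 31 min; less 30 min break → 4 h 1 min
Sun: 09:23–15:28 = 6 h 5 min; less 30 min break → 5 h 35 min
Total: 5 h 45 min + 6 h 57 min + 4 h 48 min + 9 h 37 min + 6 h 16 min + 4 h 1 min + 5 h 35 min = 42 h 59 min.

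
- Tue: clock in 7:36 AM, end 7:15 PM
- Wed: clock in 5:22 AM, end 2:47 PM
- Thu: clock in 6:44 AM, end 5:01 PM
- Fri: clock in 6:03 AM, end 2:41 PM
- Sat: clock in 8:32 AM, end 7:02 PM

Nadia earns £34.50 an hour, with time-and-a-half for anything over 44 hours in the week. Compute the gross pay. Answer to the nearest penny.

Tue: 7:36 AM–7:15 PM = 11 h 39 min
Wed: 5:22 AM–2:47 PM = 9 h 25 min
Thu: 6:44 AM–5:01 PM = 10 h 17 min
Fri: 6:03 AM–2:41 PM = 8 h 38 min
Sat: 8:32 AM–7:02 PM = 10 h 30 min
Total worked: 50 h 29 min = 3029 min.
Regular 44 h 0 min = 2640 min at £34.50/h; overtime 6 h 29 min = 389 min at £51.75/h.
Pay = (2640 × £34.50 + 389 × £51.75) ÷ 60 = £1853.51.

£1853.51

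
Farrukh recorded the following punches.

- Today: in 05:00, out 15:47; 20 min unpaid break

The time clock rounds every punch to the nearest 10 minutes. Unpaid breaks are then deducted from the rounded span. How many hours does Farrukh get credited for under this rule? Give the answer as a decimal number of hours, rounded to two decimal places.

10.50 hours

Today: in 05:00→05:00, out 15:47→15:50; 10 h 50 min − 20 min = 10 h 30 min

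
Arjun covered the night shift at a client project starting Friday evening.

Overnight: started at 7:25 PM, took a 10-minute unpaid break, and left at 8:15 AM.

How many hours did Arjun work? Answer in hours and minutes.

12 h 40 min

Overnight: 7:25 PM → midnight = 4 h 35 min; midnight → 8:15 AM = 8 h 15 min; span 12 h 50 min; less 10 min break → 12 h 40 min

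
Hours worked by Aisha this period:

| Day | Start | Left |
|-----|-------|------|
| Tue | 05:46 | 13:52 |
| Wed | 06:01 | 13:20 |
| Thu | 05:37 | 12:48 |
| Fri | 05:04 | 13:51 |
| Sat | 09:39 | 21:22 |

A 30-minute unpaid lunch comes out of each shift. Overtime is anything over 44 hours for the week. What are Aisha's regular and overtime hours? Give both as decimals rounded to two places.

Regular 40.60 hours, overtime 0.00 hours

Tue: 05:46–13:52 = 8 h 6 min; less 30 min break → 7 h 36 min
Wed: 06:01–13:20 = 7 h 19 min; less 30 min break → 6 h 49 min
Thu: 05:37–12:48 = 7 h 11 min; less 30 min break → 6 h 41 min
Fri: 05:04–13:51 = 8 h 47 min; less 30 min break → 8 h 17 min
Sat: 09:39–21:22 = 11 h 43 min; less 30 min break → 11 h 13 min
Total worked: 40 h 36 min = 40.60 h.
Threshold 44 h → overtime 0 h 0 min, regular 40 h 36 min.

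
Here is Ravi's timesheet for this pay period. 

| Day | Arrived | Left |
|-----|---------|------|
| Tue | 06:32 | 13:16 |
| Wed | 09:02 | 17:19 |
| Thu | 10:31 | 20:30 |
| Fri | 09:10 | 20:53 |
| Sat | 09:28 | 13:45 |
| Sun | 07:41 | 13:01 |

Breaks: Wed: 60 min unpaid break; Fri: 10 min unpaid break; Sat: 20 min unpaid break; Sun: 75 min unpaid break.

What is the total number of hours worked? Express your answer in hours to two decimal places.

Tue: 06:32–13:16 = 6 h 44 min
Wed: 09:02–17:19 = 8 h 17 min; less 60 min break → 7 h 17 min
Thu: 10:31–20:30 = 9 h 59 min
Fri: 09:10–20:53 = 11 h 43 min; less 10 min break → 11 h 33 min
Sat: 09:28–13:45 = 4 h 17 min; less 20 min break → 3 h 57 min
Sun: 07:41–13:01 = 5 h 20 min; less 75 min break → 4 h 5 min
Total: 6 h 44 min + 7 h 17 min + 9 h 59 min + 11 h 33 min + 3 h 57 min + 4 h 5 min = 43 h 35 min.

43.58 hours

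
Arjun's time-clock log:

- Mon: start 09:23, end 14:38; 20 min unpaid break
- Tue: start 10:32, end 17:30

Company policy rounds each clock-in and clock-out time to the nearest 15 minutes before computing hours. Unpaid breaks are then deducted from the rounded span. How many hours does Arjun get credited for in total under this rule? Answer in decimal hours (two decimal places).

11.92 hours

Mon: in 09:23→09:30, out 14:38→14:45; 5 h 15 min − 20 min = 4 h 55 min
Tue: in 10:32→10:30, out 17:30→17:30; 7 h 0 min
Total credited: 11 h 55 min.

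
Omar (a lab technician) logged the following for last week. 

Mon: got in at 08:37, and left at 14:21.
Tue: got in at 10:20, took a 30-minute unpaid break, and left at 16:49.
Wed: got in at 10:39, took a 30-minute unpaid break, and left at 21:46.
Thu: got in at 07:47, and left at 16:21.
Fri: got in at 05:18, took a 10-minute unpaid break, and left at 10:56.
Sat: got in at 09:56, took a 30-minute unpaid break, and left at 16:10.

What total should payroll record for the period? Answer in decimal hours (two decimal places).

42.10 hours

Mon: 08:37–14:21 = 5 h 44 min
Tue: 10:20–16:49 = 6 h 29 min; less 30 min break → 5 h 59 min
Wed: 10:39–21:46 = 11 h 7 min; less 30 min break → 10 h 37 min
Thu: 07:47–16:21 = 8 h 34 min
Fri: 05:18–10:56 = 5 h 38 min; less 10 min break → 5 h 28 min
Sat: 09:56–16:10 = 6 h 14 min; less 30 min break → 5 h 44 min
Total: 5 h 44 min + 5 h 59 min + 10 h 37 min + 8 h 34 min + 5 h 28 min + 5 h 44 min = 42 h 6 min.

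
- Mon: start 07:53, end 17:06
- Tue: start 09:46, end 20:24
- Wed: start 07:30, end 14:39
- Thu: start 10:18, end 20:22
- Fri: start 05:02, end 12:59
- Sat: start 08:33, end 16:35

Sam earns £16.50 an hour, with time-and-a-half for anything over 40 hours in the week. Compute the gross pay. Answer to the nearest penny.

Mon: 07:53–17:06 = 9 h 13 min
Tue: 09:46–20:24 = 10 h 38 min
Wed: 07:30–14:39 = 7 h 9 min
Thu: 10:18–20:22 = 10 h 4 min
Fri: 05:02–12:59 = 7 h 57 min
Sat: 08:33–16:35 = 8 h 2 min
Total worked: 53 h 3 min = 3183 min.
Regular 40 h 0 min = 2400 min at £16.50/h; overtime 13 h 3 min = 783 min at £24.75/h.
Pay = (2400 × £16.50 + 783 × £24.75) ÷ 60 = £982.99.

£982.99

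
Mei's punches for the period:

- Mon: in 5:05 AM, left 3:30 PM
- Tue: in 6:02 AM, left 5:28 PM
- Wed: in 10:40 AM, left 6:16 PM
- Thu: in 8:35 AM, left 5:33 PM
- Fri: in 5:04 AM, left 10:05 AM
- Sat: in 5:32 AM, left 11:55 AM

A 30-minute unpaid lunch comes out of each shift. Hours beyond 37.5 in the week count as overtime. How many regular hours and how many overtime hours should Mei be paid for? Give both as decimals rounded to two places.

Regular 37.50 hours, overtime 9.32 hours

Mon: 5:05 AM–3:30 PM = 10 h 25 min; less 30 min break → 9 h 55 min
Tue: 6:02 AM–5:28 PM = 11 h 26 min; less 30 min break → 10 h 56 min
Wed: 10:40 AM–6:16 PM = 7 h 36 min; less 30 min break → 7 h 6 min
Thu: 8:35 AM–5:33 PM = 8 h 58 min; less 30 min break → 8 h 28 min
Fri: 5:04 AM–10:05 AM = 5 h 1 min; less 30 min break → 4 h 31 min
Sat: 5:32 AM–11:55 AM = 6 h 23 min; less 30 min break → 5 h 53 min
Total worked: 46 h 49 min = 46.82 h.
Threshold 37.5 h → overtime 9 h 19 min, regular 37 h 30 min.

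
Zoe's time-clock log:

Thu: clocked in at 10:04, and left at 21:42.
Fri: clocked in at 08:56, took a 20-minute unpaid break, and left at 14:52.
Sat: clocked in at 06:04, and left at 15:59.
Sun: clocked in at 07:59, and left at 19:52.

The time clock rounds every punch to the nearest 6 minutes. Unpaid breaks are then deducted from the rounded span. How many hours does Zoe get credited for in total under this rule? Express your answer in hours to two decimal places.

39.07 hours

Thu: in 10:04→10:06, out 21:42→21:42; 11 h 36 min
Fri: in 08:56→08:54, out 14:52→14:54; 6 h 0 min − 20 min = 5 h 40 min
Sat: in 06:04→06:06, out 15:59→16:00; 9 h 54 min
Sun: in 07:59→08:00, out 19:52→19:54; 11 h 54 min
Total credited: 39 h 4 min.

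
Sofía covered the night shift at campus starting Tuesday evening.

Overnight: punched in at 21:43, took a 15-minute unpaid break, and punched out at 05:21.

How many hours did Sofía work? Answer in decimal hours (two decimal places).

Overnight: 21:43 → midnight = 2 h 17 min; midnight → 05:21 = 5 h 21 min; span 7 h 38 min; less 15 min break → 7 h 23 min

7.38 hours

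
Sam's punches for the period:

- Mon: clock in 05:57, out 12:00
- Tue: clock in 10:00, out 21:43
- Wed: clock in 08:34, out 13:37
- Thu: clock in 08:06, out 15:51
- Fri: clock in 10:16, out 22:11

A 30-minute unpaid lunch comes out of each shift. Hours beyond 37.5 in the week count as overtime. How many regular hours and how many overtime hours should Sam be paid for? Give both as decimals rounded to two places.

Regular 37.50 hours, overtime 2.48 hours

Mon: 05:57–12:00 = 6 h 3 min; less 30 min break → 5 h 33 min
Tue: 10:00–21:43 = 11 h 43 min; less 30 min break → 11 h 13 min
Wed: 08:34–13:37 = 5 h 3 min; less 30 min break → 4 h 33 min
Thu: 08:06–15:51 = 7 h 45 min; less 30 min break → 7 h 15 min
Fri: 10:16–22:11 = 11 h 55 min; less 30 min break → 11 h 25 min
Total worked: 39 h 59 min = 39.98 h.
Threshold 37.5 h → overtime 2 h 29 min, regular 37 h 30 min.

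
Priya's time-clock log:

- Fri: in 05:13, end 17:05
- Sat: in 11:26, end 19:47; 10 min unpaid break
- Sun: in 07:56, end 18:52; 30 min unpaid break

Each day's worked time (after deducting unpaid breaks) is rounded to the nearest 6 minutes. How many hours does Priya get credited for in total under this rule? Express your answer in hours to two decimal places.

30.50 hours

Fri: 05:13–17:05 = 11 h 52 min → rounds to 11 h 54 min
Sat: 11:26–19:47 = 8 h 21 min − 10 min = 8 h 11 min → rounds to 8 h 12 min
Sun: 07:56–18:52 = 10 h 56 min − 30 min = 10 h 26 min → rounds to 10 h 24 min
Total credited: 30 h 30 min.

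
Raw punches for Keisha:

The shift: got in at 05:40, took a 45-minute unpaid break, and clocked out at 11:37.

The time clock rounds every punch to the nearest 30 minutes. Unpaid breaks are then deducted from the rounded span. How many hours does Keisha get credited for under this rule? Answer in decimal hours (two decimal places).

5.25 hours

The shift: in 05:40→05:30, out 11:37→11:30; 6 h 0 min − 45 min = 5 h 15 min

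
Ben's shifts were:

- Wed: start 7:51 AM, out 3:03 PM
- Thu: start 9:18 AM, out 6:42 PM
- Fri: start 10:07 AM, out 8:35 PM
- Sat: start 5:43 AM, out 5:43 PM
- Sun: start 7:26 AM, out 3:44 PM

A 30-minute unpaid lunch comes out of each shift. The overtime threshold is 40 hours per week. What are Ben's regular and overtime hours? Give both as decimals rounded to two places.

Wed: 7:51 AM–3:03 PM = 7 h 12 min; less 30 min break → 6 h 42 min
Thu: 9:18 AM–6:42 PM = 9 h 24 min; less 30 min break → 8 h 54 min
Fri: 10:07 AM–8:35 PM = 10 h 28 min; less 30 min break → 9 h 58 min
Sat: 5:43 AM–5:43 PM = 12 h 0 min; less 30 min break → 11 h 30 min
Sun: 7:26 AM–3:44 PM = 8 h 18 min; less 30 min break → 7 h 48 min
Total worked: 44 h 52 min = 44.87 h.
Threshold 40 h → overtime 4 h 52 min, regular 40 h 0 min.

Regular 40.00 hours, overtime 4.87 hours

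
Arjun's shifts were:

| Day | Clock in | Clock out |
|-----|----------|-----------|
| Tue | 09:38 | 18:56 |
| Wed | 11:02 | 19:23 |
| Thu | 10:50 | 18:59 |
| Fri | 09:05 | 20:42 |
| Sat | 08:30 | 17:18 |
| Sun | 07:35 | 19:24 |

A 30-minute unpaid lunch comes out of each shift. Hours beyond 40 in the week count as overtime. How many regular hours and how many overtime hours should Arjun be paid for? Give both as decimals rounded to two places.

Regular 40.00 hours, overtime 15.03 hours

Tue: 09:38–18:56 = 9 h 18 min; less 30 min break → 8 h 48 min
Wed: 11:02–19:23 = 8 h 21 min; less 30 min break → 7 h 51 min
Thu: 10:50–18:59 = 8 h 9 min; less 30 min break → 7 h 39 min
Fri: 09:05–20:42 = 11 h 37 min; less 30 min break → 11 h 7 min
Sat: 08:30–17:18 = 8 h 48 min; less 30 min break → 8 h 18 min
Sun: 07:35–19:24 = 11 h 49 min; less 30 min break → 11 h 19 min
Total worked: 55 h 2 min = 55.03 h.
Threshold 40 h → overtime 15 h 2 min, regular 40 h 0 min.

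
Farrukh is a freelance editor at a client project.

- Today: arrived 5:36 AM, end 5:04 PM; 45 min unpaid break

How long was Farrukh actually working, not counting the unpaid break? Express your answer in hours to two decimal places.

Today: 5:36 AM–5:04 PM = 11 h 28 min; less 45 min break → 10 h 43 min

10.72 hours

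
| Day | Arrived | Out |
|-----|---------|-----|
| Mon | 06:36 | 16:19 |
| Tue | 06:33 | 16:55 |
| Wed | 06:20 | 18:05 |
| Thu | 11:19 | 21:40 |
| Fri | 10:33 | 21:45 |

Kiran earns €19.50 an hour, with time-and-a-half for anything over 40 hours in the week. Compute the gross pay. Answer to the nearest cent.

€1171.46

Mon: 06:36–16:19 = 9 h 43 min
Tue: 06:33–16:55 = 10 h 22 min
Wed: 06:20–18:05 = 11 h 45 min
Thu: 11:19–21:40 = 10 h 21 min
Fri: 10:33–21:45 = 11 h 12 min
Total worked: 53 h 23 min = 3203 min.
Regular 40 h 0 min = 2400 min at €19.50/h; overtime 13 h 23 min = 803 min at €29.25/h.
Pay = (2400 × €19.50 + 803 × €29.25) ÷ 60 = €1171.46.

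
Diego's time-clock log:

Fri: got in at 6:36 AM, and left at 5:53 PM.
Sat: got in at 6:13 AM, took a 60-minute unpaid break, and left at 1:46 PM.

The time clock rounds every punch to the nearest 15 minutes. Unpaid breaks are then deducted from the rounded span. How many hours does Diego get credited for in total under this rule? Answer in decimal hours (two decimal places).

18.00 hours

Fri: in 6:36 AM→6:30 AM, out 5:53 PM→6:00 PM; 11 h 30 min
Sat: in 6:13 AM→6:15 AM, out 1:46 PM→1:45 PM; 7 h 30 min − 60 min = 6 h 30 min
Total credited: 18 h 0 min.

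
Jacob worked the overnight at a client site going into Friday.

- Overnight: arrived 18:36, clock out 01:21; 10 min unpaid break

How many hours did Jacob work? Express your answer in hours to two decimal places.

6.58 hours

Overnight: 18:36 → midnight = 5 h 24 min; midnight → 01:21 = 1 h 21 min; span 6 h 45 min; less 10 min break → 6 h 35 min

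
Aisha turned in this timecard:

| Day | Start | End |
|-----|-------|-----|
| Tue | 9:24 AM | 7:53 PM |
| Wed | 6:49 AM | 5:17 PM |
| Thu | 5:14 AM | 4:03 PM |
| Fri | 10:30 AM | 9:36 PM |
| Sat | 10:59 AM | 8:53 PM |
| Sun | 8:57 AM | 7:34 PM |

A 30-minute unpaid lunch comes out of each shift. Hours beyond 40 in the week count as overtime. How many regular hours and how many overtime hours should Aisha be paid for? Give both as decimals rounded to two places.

Regular 40.00 hours, overtime 20.38 hours

Tue: 9:24 AM–7:53 PM = 10 h 29 min; less 30 min break → 9 h 59 min
Wed: 6:49 AM–5:17 PM = 10 h 28 min; less 30 min break → 9 h 58 min
Thu: 5:14 AM–4:03 PM = 10 h 49 min; less 30 min break → 10 h 19 min
Fri: 10:30 AM–9:36 PM = 11 h 6 min; less 30 min break → 10 h 36 min
Sat: 10:59 AM–8:53 PM = 9 h 54 min; less 30 min break → 9 h 24 min
Sun: 8:57 AM–7:34 PM = 10 h 37 min; less 30 min break → 10 h 7 min
Total worked: 60 h 23 min = 60.38 h.
Threshold 40 h → overtime 20 h 23 min, regular 40 h 0 min.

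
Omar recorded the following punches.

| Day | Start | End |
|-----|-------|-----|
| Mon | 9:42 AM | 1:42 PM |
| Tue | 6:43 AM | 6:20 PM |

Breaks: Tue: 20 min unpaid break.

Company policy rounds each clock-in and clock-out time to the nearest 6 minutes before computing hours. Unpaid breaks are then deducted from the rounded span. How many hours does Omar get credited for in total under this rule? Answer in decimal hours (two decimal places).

Mon: in 9:42 AM→9:42 AM, out 1:42 PM→1:42 PM; 4 h 0 min
Tue: in 6:43 AM→6:42 AM, out 6:20 PM→6:18 PM; 11 h 36 min − 20 min = 11 h 16 min
Total credited: 15 h 16 min.

15.27 hours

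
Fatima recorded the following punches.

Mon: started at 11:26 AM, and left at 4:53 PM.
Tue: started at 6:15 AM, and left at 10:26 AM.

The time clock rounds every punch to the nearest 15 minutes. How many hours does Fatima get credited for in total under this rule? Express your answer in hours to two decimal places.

9.75 hours

Mon: in 11:26 AM→11:30 AM, out 4:53 PM→5:00 PM; 5 h 30 min
Tue: in 6:15 AM→6:15 AM, out 10:26 AM→10:30 AM; 4 h 15 min
Total credited: 9 h 45 min.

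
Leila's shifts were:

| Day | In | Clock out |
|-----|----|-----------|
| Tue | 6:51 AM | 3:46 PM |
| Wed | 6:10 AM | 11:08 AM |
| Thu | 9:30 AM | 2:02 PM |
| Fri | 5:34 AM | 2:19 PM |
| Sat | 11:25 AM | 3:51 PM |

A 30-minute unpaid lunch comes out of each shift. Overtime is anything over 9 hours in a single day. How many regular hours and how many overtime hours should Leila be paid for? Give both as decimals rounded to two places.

Regular 29.10 hours, overtime 0.00 hours

Tue: 6:51 AM–3:46 PM = 8 h 55 min; less 30 min break → 8 h 25 min
Wed: 6:10 AM–11:08 AM = 4 h 58 min; less 30 min break → 4 h 28 min
Thu: 9:30 AM–2:02 PM = 4 h 32 min; less 30 min break → 4 h 2 min
Fri: 5:34 AM–2:19 PM = 8 h 45 min; less 30 min break → 8 h 15 min
Sat: 11:25 AM–3:51 PM = 4 h 26 min; less 30 min break → 3 h 56 min
Tue reg 8 h 25 min / OT 0 h 0 min; Wed reg 4 h 28 min / OT 0 h 0 min; Thu reg 4 h 2 min / OT 0 h 0 min; Fri reg 8 h 15 min / OT 0 h 0 min; Sat reg 3 h 56 min / OT 0 h 0 min.
Totals: regular 29 h 6 min, overtime 0 h 0 min.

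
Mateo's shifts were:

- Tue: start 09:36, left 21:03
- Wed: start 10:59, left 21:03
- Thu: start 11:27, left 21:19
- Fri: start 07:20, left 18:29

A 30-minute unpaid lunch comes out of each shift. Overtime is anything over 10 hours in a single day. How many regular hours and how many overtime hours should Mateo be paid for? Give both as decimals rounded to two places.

Tue: 09:36–21:03 = 11 h 27 min; less 30 min break → 10 h 57 min
Wed: 10:59–21:03 = 10 h 4 min; less 30 min break → 9 h 34 min
Thu: 11:27–21:19 = 9 h 52 min; less 30 min break → 9 h 22 min
Fri: 07:20–18:29 = 11 h 9 min; less 30 min break → 10 h 39 min
Tue reg 10 h 0 min / OT 0 h 57 min; Wed reg 9 h 34 min / OT 0 h 0 min; Thu reg 9 h 22 min / OT 0 h 0 min; Fri reg 10 h 0 min / OT 0 h 39 min.
Totals: regular 38 h 56 min, overtime 1 h 36 min.

Regular 38.93 hours, overtime 1.60 hours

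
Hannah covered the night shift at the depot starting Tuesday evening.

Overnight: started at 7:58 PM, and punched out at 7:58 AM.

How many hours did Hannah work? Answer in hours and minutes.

12 h 0 min

Overnight: 7:58 PM → midnight = 4 h 2 min; midnight → 7:58 AM = 7 h 58 min; span 12 h 0 min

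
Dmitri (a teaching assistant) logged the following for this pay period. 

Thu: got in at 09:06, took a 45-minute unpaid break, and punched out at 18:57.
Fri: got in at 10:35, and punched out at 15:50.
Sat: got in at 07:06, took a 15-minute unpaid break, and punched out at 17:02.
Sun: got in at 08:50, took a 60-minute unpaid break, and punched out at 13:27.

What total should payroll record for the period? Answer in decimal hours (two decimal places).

Thu: 09:06–18:57 = 9 h 51 min; less 45 min break → 9 h 6 min
Fri: 10:35–15:50 = 5 h 15 min
Sat: 07:06–17:02 = 9 h 56 min; less 15 min break → 9 h 41 min
Sun: 08:50–13:27 = 4 h 37 min; less 60 min break → 3 h 37 min
Total: 9 h 6 min + 5 h 15 min + 9 h 41 min + 3 h 37 min = 27 h 39 min.

27.65 hours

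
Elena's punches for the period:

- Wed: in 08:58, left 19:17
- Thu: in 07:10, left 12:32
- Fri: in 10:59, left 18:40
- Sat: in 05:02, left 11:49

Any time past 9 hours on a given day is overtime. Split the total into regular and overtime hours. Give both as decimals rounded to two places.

Regular 28.83 hours, overtime 1.32 hours

Wed: 08:58–19:17 = 10 h 19 min
Thu: 07:10–12:32 = 5 h 22 min
Fri: 10:59–18:40 = 7 h 41 min
Sat: 05:02–11:49 = 6 h 47 min
Wed reg 9 h 0 min / OT 1 h 19 min; Thu reg 5 h 22 min / OT 0 h 0 min; Fri reg 7 h 41 min / OT 0 h 0 min; Sat reg 6 h 47 min / OT 0 h 0 min.
Totals: regular 28 h 50 min, overtime 1 h 19 min.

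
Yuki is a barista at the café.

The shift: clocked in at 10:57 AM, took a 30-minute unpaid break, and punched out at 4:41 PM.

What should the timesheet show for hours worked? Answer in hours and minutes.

5 h 14 min

The shift: 10:57 AM–4:41 PM = 5 h 44 min; less 30 min break → 5 h 14 min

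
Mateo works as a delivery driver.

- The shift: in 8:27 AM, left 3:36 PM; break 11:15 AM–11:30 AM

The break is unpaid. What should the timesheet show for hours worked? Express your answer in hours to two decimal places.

The shift: 8:27 AM–3:36 PM = 7 h 9 min; less 15 min break → 6 h 54 min

6.90 hours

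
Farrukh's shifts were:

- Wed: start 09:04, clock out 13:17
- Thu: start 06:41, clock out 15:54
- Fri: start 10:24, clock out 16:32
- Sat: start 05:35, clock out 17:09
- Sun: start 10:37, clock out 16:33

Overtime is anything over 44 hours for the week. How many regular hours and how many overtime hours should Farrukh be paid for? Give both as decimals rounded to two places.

Regular 37.07 hours, overtime 0.00 hours

Wed: 09:04–13:17 = 4 h 13 min
Thu: 06:41–15:54 = 9 h 13 min
Fri: 10:24–16:32 = 6 h 8 min
Sat: 05:35–17:09 = 11 h 34 min
Sun: 10:37–16:33 = 5 h 56 min
Total worked: 37 h 4 min = 37.07 h.
Threshold 44 h → overtime 0 h 0 min, regular 37 h 4 min.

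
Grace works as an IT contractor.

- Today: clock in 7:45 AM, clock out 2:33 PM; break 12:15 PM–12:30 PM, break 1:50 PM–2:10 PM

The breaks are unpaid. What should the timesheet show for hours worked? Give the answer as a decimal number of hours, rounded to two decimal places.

6.22 hours

Today: 7:45 AM–2:33 PM = 6 h 48 min; less 35 min break → 6 h 13 min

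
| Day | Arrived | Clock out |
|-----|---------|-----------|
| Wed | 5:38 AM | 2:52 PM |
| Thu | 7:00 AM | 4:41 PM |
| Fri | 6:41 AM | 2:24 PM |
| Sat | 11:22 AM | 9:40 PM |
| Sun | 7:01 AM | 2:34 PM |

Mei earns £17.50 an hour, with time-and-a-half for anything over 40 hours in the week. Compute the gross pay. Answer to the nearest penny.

£817.69

Wed: 5:38 AM–2:52 PM = 9 h 14 min
Thu: 7:00 AM–4:41 PM = 9 h 41 min
Fri: 6:41 AM–2:24 PM = 7 h 43 min
Sat: 11:22 AM–9:40 PM = 10 h 18 min
Sun: 7:01 AM–2:34 PM = 7 h 33 min
Total worked: 44 h 29 min = 2669 min.
Regular 40 h 0 min = 2400 min at £17.50/h; overtime 4 h 29 min = 269 min at £26.25/h.
Pay = (2400 × £17.50 + 269 × £26.25) ÷ 60 = £817.69.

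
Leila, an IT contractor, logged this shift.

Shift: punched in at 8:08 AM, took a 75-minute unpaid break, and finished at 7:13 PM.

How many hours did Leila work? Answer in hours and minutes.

Shift: 8:08 AM–7:13 PM = 11 h 5 min; less 75 min break → 9 h 50 min

9 h 50 min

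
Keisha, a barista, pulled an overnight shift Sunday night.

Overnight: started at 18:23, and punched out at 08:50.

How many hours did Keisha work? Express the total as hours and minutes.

Overnight: 18:23 → midnight = 5 h 37 min; midnight → 08:50 = 8 h 50 min; span 14 h 27 min

14 h 27 min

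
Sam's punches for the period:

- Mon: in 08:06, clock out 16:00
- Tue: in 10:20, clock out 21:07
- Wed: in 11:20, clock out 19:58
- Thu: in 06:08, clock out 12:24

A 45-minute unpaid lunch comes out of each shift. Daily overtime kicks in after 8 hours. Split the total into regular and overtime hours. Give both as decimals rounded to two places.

Regular 28.55 hours, overtime 2.03 hours

Mon: 08:06–16:00 = 7 h 54 min; less 45 min break → 7 h 9 min
Tue: 10:20–21:07 = 10 h 47 min; less 45 min break → 10 h 2 min
Wed: 11:20–19:58 = 8 h 38 min; less 45 min break → 7 h 53 min
Thu: 06:08–12:24 = 6 h 16 min; less 45 min break → 5 h 31 min
Mon reg 7 h 9 min / OT 0 h 0 min; Tue reg 8 h 0 min / OT 2 h 2 min; Wed reg 7 h 53 min / OT 0 h 0 min; Thu reg 5 h 31 min / OT 0 h 0 min.
Totals: regular 28 h 33 min, overtime 2 h 2 min.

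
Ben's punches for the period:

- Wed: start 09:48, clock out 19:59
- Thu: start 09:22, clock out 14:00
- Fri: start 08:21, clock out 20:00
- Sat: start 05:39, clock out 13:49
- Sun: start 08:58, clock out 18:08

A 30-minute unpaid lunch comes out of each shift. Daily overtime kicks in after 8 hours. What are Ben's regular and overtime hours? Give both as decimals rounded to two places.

Wed: 09:48–19:59 = 10 h 11 min; less 30 min break → 9 h 41 min
Thu: 09:22–14:00 = 4 h 38 min; less 30 min break → 4 h 8 min
Fri: 08:21–20:00 = 11 h 39 min; less 30 min break → 11 h 9 min
Sat: 05:39–13:49 = 8 h 10 min; less 30 min break → 7 h 40 min
Sun: 08:58–18:08 = 9 h 10 min; less 30 min break → 8 h 40 min
Wed reg 8 h 0 min / OT 1 h 41 min; Thu reg 4 h 8 min / OT 0 h 0 min; Fri reg 8 h 0 min / OT 3 h 9 min; Sat reg 7 h 40 min / OT 0 h 0 min; Sun reg 8 h 0 min / OT 0 h 40 min.
Totals: regular 35 h 48 min, overtime 5 h 30 min.

Regular 35.80 hours, overtime 5.50 hours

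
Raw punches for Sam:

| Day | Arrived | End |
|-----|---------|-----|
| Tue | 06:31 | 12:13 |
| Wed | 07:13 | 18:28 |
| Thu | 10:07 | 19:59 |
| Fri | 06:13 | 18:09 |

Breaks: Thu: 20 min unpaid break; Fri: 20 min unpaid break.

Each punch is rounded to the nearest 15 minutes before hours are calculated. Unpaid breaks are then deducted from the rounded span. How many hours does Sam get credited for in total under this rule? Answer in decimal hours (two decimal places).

Tue: in 06:31→06:30, out 12:13→12:15; 5 h 45 min
Wed: in 07:13→07:15, out 18:28→18:30; 11 h 15 min
Thu: in 10:07→10:00, out 19:59→20:00; 10 h 0 min − 20 min = 9 h 40 min
Fri: in 06:13→06:15, out 18:09→18:15; 12 h 0 min − 20 min = 11 h 40 min
Total credited: 38 h 20 min.

38.33 hours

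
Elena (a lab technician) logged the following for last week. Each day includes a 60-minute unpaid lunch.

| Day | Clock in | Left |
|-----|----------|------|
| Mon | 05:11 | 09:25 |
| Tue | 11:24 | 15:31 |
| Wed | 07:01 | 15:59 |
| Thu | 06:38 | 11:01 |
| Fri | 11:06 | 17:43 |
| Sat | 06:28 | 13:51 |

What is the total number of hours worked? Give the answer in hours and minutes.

Mon: 05:11–09:25 = 4 h 14 min; less 60 min break → 3 h 14 min
Tue: 11:24–15:31 = 4 h 7 min; less 60 min break → 3 h 7 min
Wed: 07:01–15:59 = 8 h 58 min; less 60 min break → 7 h 58 min
Thu: 06:38–11:01 = 4 h 23 min; less 60 min break → 3 h 23 min
Fri: 11:06–17:43 = 6 h 37 min; less 60 min break → 5 h 37 min
Sat: 06:28–13:51 = 7 h 23 min; less 60 min break → 6 h 23 min
Total: 3 h 14 min + 3 h 7 min + 7 h 58 min + 3 h 23 min + 5 h 37 min + 6 h 23 min = 29 h 42 min.

29 h 42 min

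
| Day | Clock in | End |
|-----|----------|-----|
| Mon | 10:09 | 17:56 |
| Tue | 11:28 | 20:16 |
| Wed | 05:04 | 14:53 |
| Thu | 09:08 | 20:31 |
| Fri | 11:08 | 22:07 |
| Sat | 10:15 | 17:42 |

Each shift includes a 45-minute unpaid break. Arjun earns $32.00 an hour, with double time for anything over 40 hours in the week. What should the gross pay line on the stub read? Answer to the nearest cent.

$2029.87

Mon: 10:09–17:56 = 7 h 47 min; less 45 min break → 7 h 2 min
Tue: 11:28–20:16 = 8 h 48 min; less 45 min break → 8 h 3 min
Wed: 05:04–14:53 = 9 h 49 min; less 45 min break → 9 h 4 min
Thu: 09:08–20:31 = 11 h 23 min; less 45 min break → 10 h 38 min
Fri: 11:08–22:07 = 10 h 59 min; less 45 min break → 10 h 14 min
Sat: 10:15–17:42 = 7 h 27 min; less 45 min break → 6 h 42 min
Total worked: 51 h 43 min = 3103 min.
Regular 40 h 0 min = 2400 min at $32.00/h; overtime 11 h 43 min = 703 min at $64.00/h.
Pay = (2400 × $32.00 + 703 × $64.00) ÷ 60 = $2029.87.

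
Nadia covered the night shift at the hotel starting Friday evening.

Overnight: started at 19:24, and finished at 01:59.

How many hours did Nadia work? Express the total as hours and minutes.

Overnight: 19:24 → midnight = 4 h 36 min; midnight → 01:59 = 1 h 59 min; span 6 h 35 min

6 h 35 min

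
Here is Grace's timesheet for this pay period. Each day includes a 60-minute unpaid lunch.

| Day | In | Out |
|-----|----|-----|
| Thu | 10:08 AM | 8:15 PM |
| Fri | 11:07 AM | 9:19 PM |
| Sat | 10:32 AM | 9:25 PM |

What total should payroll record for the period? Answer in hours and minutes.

Thu: 10:08 AM–8:15 PM = 10 h 7 min; less 60 min break → 9 h 7 min
Fri: 11:07 AM–9:19 PM = 10 h 12 min; less 60 min break → 9 h 12 min
Sat: 10:32 AM–9:25 PM = 10 h 53 min; less 60 min break → 9 h 53 min
Total: 9 h 7 min + 9 h 12 min + 9 h 53 min = 28 h 12 min.

28 h 12 min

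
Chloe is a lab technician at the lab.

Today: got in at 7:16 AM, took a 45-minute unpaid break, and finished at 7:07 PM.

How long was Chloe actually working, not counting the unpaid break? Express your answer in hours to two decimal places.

Today: 7:16 AM–7:07 PM = 11 h 51 min; less 45 min break → 11 h 6 min

11.10 hours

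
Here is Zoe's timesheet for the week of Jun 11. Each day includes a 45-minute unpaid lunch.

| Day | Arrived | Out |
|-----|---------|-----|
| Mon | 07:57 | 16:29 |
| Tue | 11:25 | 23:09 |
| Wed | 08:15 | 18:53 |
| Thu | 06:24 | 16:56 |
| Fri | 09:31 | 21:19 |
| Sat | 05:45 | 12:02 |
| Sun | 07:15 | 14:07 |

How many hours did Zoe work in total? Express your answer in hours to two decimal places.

Mon: 07:57–16:29 = 8 h 32 min; less 45 min break → 7 h 47 min
Tue: 11:25–23:09 = 11 h 44 min; less 45 min break → 10 h 59 min
Wed: 08:15–18:53 = 10 h 38 min; less 45 min break → 9 h 53 min
Thu: 06:24–16:56 = 10 h 32 min; less 45 min break → 9 h 47 min
Fri: 09:31–21:19 = 11 h 48 min; less 45 min break → 11 h 3 min
Sat: 05:45–12:02 = 6 h 17 min; less 45 min break → 5 h 32 min
Sun: 07:15–14:07 = 6 h 52 min; less 45 min break → 6 h 7 min
Total: 7 h 47 min + 10 h 59 min + 9 h 53 min + 9 h 47 min + 11 h 3 min + 5 h 32 min + 6 h 7 min = 61 h 8 min.

61.13 hours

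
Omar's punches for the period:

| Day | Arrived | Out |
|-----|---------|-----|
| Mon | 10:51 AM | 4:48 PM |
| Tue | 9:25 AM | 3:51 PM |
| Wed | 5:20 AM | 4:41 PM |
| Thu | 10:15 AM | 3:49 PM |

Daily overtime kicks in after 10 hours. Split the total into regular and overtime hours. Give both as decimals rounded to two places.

Regular 27.95 hours, overtime 1.35 hours

Mon: 10:51 AM–4:48 PM = 5 h 57 min
Tue: 9:25 AM–3:51 PM = 6 h 26 min
Wed: 5:20 AM–4:41 PM = 11 h 21 min
Thu: 10:15 AM–3:49 PM = 5 h 34 min
Mon reg 5 h 57 min / OT 0 h 0 min; Tue reg 6 h 26 min / OT 0 h 0 min; Wed reg 10 h 0 min / OT 1 h 21 min; Thu reg 5 h 34 min / OT 0 h 0 min.
Totals: regular 27 h 57 min, overtime 1 h 21 min.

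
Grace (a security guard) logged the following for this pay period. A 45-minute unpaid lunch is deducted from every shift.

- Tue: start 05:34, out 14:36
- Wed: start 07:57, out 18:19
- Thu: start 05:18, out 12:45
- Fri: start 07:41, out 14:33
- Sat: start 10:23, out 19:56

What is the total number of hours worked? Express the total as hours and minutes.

39 h 31 min

Tue: 05:34–14:36 = 9 h 2 min; less 45 min break → 8 h 17 min
Wed: 07:57–18:19 = 10 h 22 min; less 45 min break → 9 h 37 min
Thu: 05:18–12:45 = 7 h 27 min; less 45 min break → 6 h 42 min
Fri: 07:41–14:33 = 6 h 52 min; less 45 min break → 6 h 7 min
Sat: 10:23–19:56 = 9 h 33 min; less 45 min break → 8 h 48 min
Total: 8 h 17 min + 9 h 37 min + 6 h 42 min + 6 h 7 min + 8 h 48 min = 39 h 31 min.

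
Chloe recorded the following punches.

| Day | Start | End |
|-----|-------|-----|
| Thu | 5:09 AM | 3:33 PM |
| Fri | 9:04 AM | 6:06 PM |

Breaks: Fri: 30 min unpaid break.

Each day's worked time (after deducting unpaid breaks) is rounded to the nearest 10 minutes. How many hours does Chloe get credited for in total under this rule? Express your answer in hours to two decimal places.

Thu: 5:09 AM–3:33 PM = 10 h 24 min → rounds to 10 h 20 min
Fri: 9:04 AM–6:06 PM = 9 h 2 min − 30 min = 8 h 32 min → rounds to 8 h 30 min
Total credited: 18 h 50 min.

18.83 hours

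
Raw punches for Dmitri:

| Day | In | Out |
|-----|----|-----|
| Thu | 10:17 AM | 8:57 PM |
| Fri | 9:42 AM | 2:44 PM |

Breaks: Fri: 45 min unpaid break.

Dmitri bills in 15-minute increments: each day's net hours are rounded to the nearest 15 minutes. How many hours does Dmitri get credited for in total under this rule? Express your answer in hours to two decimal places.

15.00 hours

Thu: 10:17 AM–8:57 PM = 10 h 40 min → rounds to 10 h 45 min
Fri: 9:42 AM–2:44 PM = 5 h 2 min − 45 min = 4 h 17 min → rounds to 4 h 15 min
Total credited: 15 h 0 min.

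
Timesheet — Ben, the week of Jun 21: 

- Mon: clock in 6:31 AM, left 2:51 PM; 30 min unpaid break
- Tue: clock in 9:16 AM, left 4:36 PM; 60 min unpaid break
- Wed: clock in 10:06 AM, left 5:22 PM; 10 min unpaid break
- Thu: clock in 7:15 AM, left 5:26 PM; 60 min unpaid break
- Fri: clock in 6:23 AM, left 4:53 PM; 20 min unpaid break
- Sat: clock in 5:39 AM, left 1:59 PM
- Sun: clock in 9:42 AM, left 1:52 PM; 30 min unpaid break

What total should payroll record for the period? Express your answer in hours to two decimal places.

Mon: 6:31 AM–2:51 PM = 8 h 20 min; less 30 min break → 7 h 50 min
Tue: 9:16 AM–4:36 PM = 7 h 20 min; less 60 min break → 6 h 20 min
Wed: 10:06 AM–5:22 PM = 7 h 16 min; less 10 min break → 7 h 6 min
Thu: 7:15 AM–5:26 PM = 10 h 11 min; less 60 min break → 9 h 11 min
Fri: 6:23 AM–4:53 PM = 10 h 30 min; less 20 min break → 10 h 10 min
Sat: 5:39 AM–1:59 PM = 8 h 20 min
Sun: 9:42 AM–1:52 PM = 4 h 10 min; less 30 min break → 3 h 40 min
Total: 7 h 50 min + 6 h 20 min + 7 h 6 min + 9 h 11 min + 10 h 10 min + 8 h 20 min + 3 h 40 min = 52 h 37 min.

52.62 hours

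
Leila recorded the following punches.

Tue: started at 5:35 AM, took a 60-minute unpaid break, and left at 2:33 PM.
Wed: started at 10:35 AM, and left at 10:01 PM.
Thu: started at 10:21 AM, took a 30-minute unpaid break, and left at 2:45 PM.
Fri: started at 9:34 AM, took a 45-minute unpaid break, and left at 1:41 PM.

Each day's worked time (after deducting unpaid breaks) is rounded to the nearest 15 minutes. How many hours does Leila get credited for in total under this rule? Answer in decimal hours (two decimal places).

Tue: 5:35 AM–2:33 PM = 8 h 58 min − 60 min = 7 h 58 min → rounds to 8 h 0 min
Wed: 10:35 AM–10:01 PM = 11 h 26 min → rounds to 11 h 30 min
Thu: 10:21 AM–2:45 PM = 4 h 24 min − 30 min = 3 h 54 min → rounds to 4 h 0 min
Fri: 9:34 AM–1:41 PM = 4 h 7 min − 45 min = 3 h 22 min → rounds to 3 h 15 min
Total credited: 26 h 45 min.

26.75 hours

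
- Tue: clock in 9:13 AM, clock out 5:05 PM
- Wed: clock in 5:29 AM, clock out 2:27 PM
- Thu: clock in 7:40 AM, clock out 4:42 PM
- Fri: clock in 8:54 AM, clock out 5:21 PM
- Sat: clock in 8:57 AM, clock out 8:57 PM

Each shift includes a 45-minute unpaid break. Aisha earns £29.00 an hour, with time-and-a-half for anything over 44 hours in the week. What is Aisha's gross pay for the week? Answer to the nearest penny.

£1234.43

Tue: 9:13 AM–5:05 PM = 7 h 52 min; less 45 min break → 7 h 7 min
Wed: 5:29 AM–2:27 PM = 8 h 58 min; less 45 min break → 8 h 13 min
Thu: 7:40 AM–4:42 PM = 9 h 2 min; less 45 min break → 8 h 17 min
Fri: 8:54 AM–5:21 PM = 8 h 27 min; less 45 min break → 7 h 42 min
Sat: 8:57 AM–8:57 PM = 12 h 0 min; less 45 min break → 11 h 15 min
Total worked: 42 h 34 min = 2554 min.
Regular 42 h 34 min = 2554 min at £29.00/h; overtime 0 h 0 min = 0 min at £43.50/h.
Pay = (2554 × £29.00 + 0 × £43.50) ÷ 60 = £1234.43.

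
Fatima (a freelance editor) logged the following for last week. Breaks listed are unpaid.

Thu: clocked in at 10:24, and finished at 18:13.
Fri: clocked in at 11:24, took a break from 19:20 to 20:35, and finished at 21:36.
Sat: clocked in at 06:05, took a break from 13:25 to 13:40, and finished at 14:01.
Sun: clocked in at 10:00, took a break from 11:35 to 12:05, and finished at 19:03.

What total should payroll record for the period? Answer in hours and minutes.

Thu: 10:24–18:13 = 7 h 49 min
Fri: 11:24–21:36 = 10 h 12 min; less 75 min break → 8 h 57 min
Sat: 06:05–14:01 = 7 h 56 min; less 15 min break → 7 h 41 min
Sun: 10:00–19:03 = 9 h 3 min; less 30 min break → 8 h 33 min
Total: 7 h 49 min + 8 h 57 min + 7 h 41 min + 8 h 33 min = 33 h 0 min.

33 h 0 min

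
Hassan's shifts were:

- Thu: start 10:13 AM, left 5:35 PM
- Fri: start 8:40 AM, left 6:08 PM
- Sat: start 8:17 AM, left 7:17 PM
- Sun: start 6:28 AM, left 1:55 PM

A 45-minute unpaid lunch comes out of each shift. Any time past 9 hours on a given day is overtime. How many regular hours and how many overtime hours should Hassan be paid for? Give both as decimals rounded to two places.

Thu: 10:13 AM–5:35 PM = 7 h 22 min; less 45 min break → 6 h 37 min
Fri: 8:40 AM–6:08 PM = 9 h 28 min; less 45 min break → 8 h 43 min
Sat: 8:17 AM–7:17 PM = 11 h 0 min; less 45 min break → 10 h 15 min
Sun: 6:28 AM–1:55 PM = 7 h 27 min; less 45 min break → 6 h 42 min
Thu reg 6 h 37 min / OT 0 h 0 min; Fri reg 8 h 43 min / OT 0 h 0 min; Sat reg 9 h 0 min / OT 1 h 15 min; Sun reg 6 h 42 min / OT 0 h 0 min.
Totals: regular 31 h 2 min, overtime 1 h 15 min.

Regular 31.03 hours, overtime 1.25 hours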